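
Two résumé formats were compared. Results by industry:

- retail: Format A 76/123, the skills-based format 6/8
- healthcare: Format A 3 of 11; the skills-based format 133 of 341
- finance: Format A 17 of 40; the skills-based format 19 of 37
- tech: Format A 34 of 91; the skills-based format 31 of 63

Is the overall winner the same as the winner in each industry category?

No

Retail: Format A 76/123 = 61.8%, the skills-based format 6/8 = 75.0% → the skills-based format
Healthcare: Format A 3/11 = 27.3%, the skills-based format 133/341 = 39.0% → the skills-based format
Finance: Format A 17/40 = 42.5%, the skills-based format 19/37 = 51.4% → the skills-based format
Tech: Format A 34/91 = 37.4%, the skills-based format 31/63 = 49.2% → the skills-based format
Overall: Format A 130/265 = 49.1%, the skills-based format 189/449 = 42.1% → Format A
The skills-based format wins each industry group but Format A wins overall — the comparison reverses. The skills-based format's applications skew toward healthcare, which has a lower base rate.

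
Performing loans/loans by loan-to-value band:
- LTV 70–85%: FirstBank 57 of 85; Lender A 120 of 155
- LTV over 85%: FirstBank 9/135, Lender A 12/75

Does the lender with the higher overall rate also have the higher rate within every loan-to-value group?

Yes

LTV 70–85%: FirstBank 57/85 = 67.1%, Lender A 120/155 = 77.4% → Lender A
LTV over 85%: FirstBank 9/135 = 6.7%, Lender A 12/75 = 16.0% → Lender A
Overall: FirstBank 66/220 = 30.0%, Lender A 132/230 = 57.4% → Lender A
Lender A wins overall and in every loan-to-value group — no reversal.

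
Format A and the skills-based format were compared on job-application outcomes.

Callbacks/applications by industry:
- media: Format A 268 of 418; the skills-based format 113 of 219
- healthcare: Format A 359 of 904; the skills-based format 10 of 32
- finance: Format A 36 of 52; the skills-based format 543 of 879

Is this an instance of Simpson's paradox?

Media: Format A 268/418 = 64.1%, the skills-based format 113/219 = 51.6% → Format A
Healthcare: Format A 359/904 = 39.7%, the skills-based format 10/32 = 31.2% → Format A
Finance: Format A 36/52 = 69.2%, the skills-based format 543/879 = 61.8% → Format A
Overall: Format A 663/1374 = 48.3%, the skills-based format 666/1130 = 58.9% → the skills-based format
Format A wins each industry group but the skills-based format wins overall — the comparison reverses. Format A's applications skew toward healthcare, which has a lower base rate.

Yes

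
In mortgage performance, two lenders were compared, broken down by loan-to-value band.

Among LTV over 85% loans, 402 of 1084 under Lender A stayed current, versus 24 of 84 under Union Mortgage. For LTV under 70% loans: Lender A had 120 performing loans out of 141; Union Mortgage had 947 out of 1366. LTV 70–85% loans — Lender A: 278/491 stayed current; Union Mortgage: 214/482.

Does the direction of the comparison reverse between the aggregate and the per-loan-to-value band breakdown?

Yes

LTV over 85%: Lender A 402/1084 = 37.1%, Union Mortgage 24/84 = 28.6% → Lender A
LTV under 70%: Lender A 120/141 = 85.1%, Union Mortgage 947/1366 = 69.3% → Lender A
LTV 70–85%: Lender A 278/491 = 56.6%, Union Mortgage 214/482 = 44.4% → Lender A
Overall: Lender A 800/1716 = 46.6%, Union Mortgage 1185/1932 = 61.3% → Union Mortgage
Lender A wins each loan-to-value group but Union Mortgage wins overall — the comparison reverses. Lender A's loans skew toward LTV over 85%, which has a lower base rate.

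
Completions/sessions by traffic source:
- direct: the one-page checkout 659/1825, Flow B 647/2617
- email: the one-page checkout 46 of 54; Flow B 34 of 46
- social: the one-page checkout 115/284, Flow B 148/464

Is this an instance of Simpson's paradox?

Direct: the one-page checkout 659/1825 = 36.1%, Flow B 647/2617 = 24.7% → the one-page checkout
Email: the one-page checkout 46/54 = 85.2%, Flow B 34/46 = 73.9% → the one-page checkout
Social: the one-page checkout 115/284 = 40.5%, Flow B 148/464 = 31.9% → the one-page checkout
Overall: the one-page checkout 820/2163 = 37.9%, Flow B 829/3127 = 26.5% → the one-page checkout
The one-page checkout wins overall and in every traffic group — no reversal.

No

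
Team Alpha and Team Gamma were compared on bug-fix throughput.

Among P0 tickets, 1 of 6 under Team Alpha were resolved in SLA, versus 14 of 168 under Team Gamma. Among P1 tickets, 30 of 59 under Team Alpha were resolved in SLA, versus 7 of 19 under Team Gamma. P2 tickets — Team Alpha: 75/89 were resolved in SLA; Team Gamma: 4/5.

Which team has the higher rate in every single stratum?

P0: Team Alpha 1/6 = 16.7%, Team Gamma 14/168 = 8.3% → Team Alpha
P1: Team Alpha 30/59 = 50.8%, Team Gamma 7/19 = 36.8% → Team Alpha
P2: Team Alpha 75/89 = 84.3%, Team Gamma 4/5 = 80.0% → Team Alpha
Team Alpha has the higher rate in all 3 groups.

Team Alpha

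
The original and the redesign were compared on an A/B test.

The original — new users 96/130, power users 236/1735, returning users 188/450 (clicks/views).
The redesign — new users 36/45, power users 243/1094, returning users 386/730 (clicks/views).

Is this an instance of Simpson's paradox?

New users: the original 96/130 = 73.8%, the redesign 36/45 = 80.0% → the redesign
Power users: the original 236/1735 = 13.6%, the redesign 243/1094 = 22.2% → the redesign
Returning users: the original 188/450 = 41.8%, the redesign 386/730 = 52.9% → the redesign
Overall: the original 520/2315 = 22.5%, the redesign 665/1869 = 35.6% → the redesign
The redesign wins overall and in every user group — no reversal.

No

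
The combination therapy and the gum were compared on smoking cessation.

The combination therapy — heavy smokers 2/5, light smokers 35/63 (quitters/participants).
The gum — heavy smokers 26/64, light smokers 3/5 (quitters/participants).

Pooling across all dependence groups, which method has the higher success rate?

Heavy smokers: the combination therapy 2/5 = 40.0%, the gum 26/64 = 40.6% → the gum
Light smokers: the combination therapy 35/63 = 55.6%, the gum 3/5 = 60.0% → the gum
Overall: the combination therapy 37/68 = 54.4%, the gum 29/69 = 42.0% → the combination therapy
(The gum wins every dependence group but the combination therapy wins overall — the gum's participants skew toward the low-rate heavy smokers group.)

the combination therapy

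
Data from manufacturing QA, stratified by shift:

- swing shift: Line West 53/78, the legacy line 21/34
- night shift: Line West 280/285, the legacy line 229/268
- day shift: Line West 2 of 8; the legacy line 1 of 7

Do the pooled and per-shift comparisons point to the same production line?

Yes

Swing shift: Line West 53/78 = 67.9%, the legacy line 21/34 = 61.8% → Line West
Night shift: Line West 280/285 = 98.2%, the legacy line 229/268 = 85.4% → Line West
Day shift: Line West 2/8 = 25.0%, the legacy line 1/7 = 14.3% → Line West
Overall: Line West 335/371 = 90.3%, the legacy line 251/309 = 81.2% → Line West
Line West wins overall and in every shift group — no reversal.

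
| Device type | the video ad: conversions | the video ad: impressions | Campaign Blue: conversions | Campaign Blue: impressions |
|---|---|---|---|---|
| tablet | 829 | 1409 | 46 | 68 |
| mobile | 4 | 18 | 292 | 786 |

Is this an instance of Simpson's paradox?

Tablet: the video ad 829/1409 = 58.8%, Campaign Blue 46/68 = 67.6% → Campaign Blue
Mobile: the video ad 4/18 = 22.2%, Campaign Blue 292/786 = 37.2% → Campaign Blue
Overall: the video ad 833/1427 = 58.4%, Campaign Blue 338/854 = 39.6% → the video ad
Campaign Blue wins each device group but the video ad wins overall — the comparison reverses. Campaign Blue's impressions skew toward mobile, which has a lower base rate.

Yes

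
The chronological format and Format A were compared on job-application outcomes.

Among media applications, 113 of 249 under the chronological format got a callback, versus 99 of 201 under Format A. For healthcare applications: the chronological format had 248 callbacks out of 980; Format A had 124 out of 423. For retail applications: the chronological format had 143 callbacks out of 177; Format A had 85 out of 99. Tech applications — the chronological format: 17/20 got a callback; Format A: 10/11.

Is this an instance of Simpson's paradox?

No

Media: the chronological format 113/249 = 45.4%, Format A 99/201 = 49.3% → Format A
Healthcare: the chronological format 248/980 = 25.3%, Format A 124/423 = 29.3% → Format A
Retail: the chronological format 143/177 = 80.8%, Format A 85/99 = 85.9% → Format A
Tech: the chronological format 17/20 = 85.0%, Format A 10/11 = 90.9% → Format A
Overall: the chronological format 521/1426 = 36.5%, Format A 318/734 = 43.3% → Format A
Format A wins overall and in every industry group — no reversal.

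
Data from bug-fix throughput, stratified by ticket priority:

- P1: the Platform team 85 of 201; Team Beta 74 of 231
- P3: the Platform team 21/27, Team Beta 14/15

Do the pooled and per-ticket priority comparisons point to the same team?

No

P1: the Platform team 85/201 = 42.3%, Team Beta 74/231 = 32.0% → the Platform team
P3: the Platform team 21/27 = 77.8%, Team Beta 14/15 = 93.3% → Team Beta
Overall: the Platform team 106/228 = 46.5%, Team Beta 88/246 = 35.8% → the Platform team
Neither sweeps: the Platform team wins 1 of 2 groups, Team Beta wins 1. The Platform team wins overall but not every group — no Simpson reversal.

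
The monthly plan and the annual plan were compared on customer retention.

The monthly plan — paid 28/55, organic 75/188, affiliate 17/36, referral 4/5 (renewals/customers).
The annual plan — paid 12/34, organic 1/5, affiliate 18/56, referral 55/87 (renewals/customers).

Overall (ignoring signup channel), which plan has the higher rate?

the annual plan

Paid: the monthly plan 28/55 = 50.9%, the annual plan 12/34 = 35.3% → the monthly plan
Organic: the monthly plan 75/188 = 39.9%, the annual plan 1/5 = 20.0% → the monthly plan
Affiliate: the monthly plan 17/36 = 47.2%, the annual plan 18/56 = 32.1% → the monthly plan
Referral: the monthly plan 4/5 = 80.0%, the annual plan 55/87 = 63.2% → the monthly plan
Overall: the monthly plan 124/284 = 43.7%, the annual plan 86/182 = 47.3% → the annual plan
(The monthly plan wins every signup group but the annual plan wins overall — the monthly plan's customers skew toward the low-rate organic group.)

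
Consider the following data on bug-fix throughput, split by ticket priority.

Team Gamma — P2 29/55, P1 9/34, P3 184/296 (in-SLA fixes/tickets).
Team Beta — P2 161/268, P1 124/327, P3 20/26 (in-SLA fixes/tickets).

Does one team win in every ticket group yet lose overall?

Yes

P2: Team Gamma 29/55 = 52.7%, Team Beta 161/268 = 60.1% → Team Beta
P1: Team Gamma 9/34 = 26.5%, Team Beta 124/327 = 37.9% → Team Beta
P3: Team Gamma 184/296 = 62.2%, Team Beta 20/26 = 76.9% → Team Beta
Overall: Team Gamma 222/385 = 57.7%, Team Beta 305/621 = 49.1% → Team Gamma
Team Beta wins each ticket group but Team Gamma wins overall — the comparison reverses. Team Beta's tickets skew toward P1, which has a lower base rate.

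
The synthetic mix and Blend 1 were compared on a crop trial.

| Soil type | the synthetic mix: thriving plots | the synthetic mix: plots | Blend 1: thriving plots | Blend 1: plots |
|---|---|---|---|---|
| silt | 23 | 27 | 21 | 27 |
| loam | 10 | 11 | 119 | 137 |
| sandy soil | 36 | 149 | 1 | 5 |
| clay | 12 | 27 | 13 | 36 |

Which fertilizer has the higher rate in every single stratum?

the synthetic mix

Silt: the synthetic mix 23/27 = 85.2%, Blend 1 21/27 = 77.8% → the synthetic mix
Loam: the synthetic mix 10/11 = 90.9%, Blend 1 119/137 = 86.9% → the synthetic mix
Sandy soil: the synthetic mix 36/149 = 24.2%, Blend 1 1/5 = 20.0% → the synthetic mix
Clay: the synthetic mix 12/27 = 44.4%, Blend 1 13/36 = 36.1% → the synthetic mix
The synthetic mix has the higher rate in all 4 groups.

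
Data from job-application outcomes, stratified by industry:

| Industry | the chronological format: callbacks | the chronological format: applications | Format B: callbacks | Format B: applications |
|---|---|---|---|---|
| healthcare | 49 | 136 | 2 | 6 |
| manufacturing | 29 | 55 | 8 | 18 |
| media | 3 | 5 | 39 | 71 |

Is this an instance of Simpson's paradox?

Healthcare: the chronological format 49/136 = 36.0%, Format B 2/6 = 33.3% → the chronological format
Manufacturing: the chronological format 29/55 = 52.7%, Format B 8/18 = 44.4% → the chronological format
Media: the chronological format 3/5 = 60.0%, Format B 39/71 = 54.9% → the chronological format
Overall: the chronological format 81/196 = 41.3%, Format B 49/95 = 51.6% → Format B
The chronological format wins each industry group but Format B wins overall — the comparison reverses. The chronological format's applications skew toward healthcare, which has a lower base rate.

Yes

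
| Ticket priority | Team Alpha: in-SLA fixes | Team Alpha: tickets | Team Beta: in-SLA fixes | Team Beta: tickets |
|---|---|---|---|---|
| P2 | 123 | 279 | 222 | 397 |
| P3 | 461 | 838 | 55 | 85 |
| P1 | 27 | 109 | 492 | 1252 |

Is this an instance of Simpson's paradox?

Yes

P2: Team Alpha 123/279 = 44.1%, Team Beta 222/397 = 55.9% → Team Beta
P3: Team Alpha 461/838 = 55.0%, Team Beta 55/85 = 64.7% → Team Beta
P1: Team Alpha 27/109 = 24.8%, Team Beta 492/1252 = 39.3% → Team Beta
Overall: Team Alpha 611/1226 = 49.8%, Team Beta 769/1734 = 44.3% → Team Alpha
Team Beta wins each ticket group but Team Alpha wins overall — the comparison reverses. Team Beta's tickets skew toward P1, which has a lower base rate.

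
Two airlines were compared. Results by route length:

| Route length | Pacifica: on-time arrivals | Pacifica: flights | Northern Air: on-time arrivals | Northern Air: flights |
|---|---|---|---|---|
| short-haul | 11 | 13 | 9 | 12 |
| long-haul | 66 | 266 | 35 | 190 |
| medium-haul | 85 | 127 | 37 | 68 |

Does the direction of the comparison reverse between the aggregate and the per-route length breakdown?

No

Short-haul: Pacifica 11/13 = 84.6%, Northern Air 9/12 = 75.0% → Pacifica
Long-haul: Pacifica 66/266 = 24.8%, Northern Air 35/190 = 18.4% → Pacifica
Medium-haul: Pacifica 85/127 = 66.9%, Northern Air 37/68 = 54.4% → Pacifica
Overall: Pacifica 162/406 = 39.9%, Northern Air 81/270 = 30.0% → Pacifica
Pacifica wins overall and in every route group — no reversal.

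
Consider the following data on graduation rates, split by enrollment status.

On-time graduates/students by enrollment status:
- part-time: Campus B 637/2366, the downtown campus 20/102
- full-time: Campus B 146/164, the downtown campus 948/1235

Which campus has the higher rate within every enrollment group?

Part-time: Campus B 637/2366 = 26.9%, the downtown campus 20/102 = 19.6% → Campus B
Full-time: Campus B 146/164 = 89.0%, the downtown campus 948/1235 = 76.8% → Campus B
Campus B has the higher rate in both groups.

Campus B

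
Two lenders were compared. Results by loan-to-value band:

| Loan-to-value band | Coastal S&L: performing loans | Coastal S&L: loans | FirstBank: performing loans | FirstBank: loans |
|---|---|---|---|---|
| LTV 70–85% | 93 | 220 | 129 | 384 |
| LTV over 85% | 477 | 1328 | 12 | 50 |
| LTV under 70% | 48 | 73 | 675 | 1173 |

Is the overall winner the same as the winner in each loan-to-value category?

LTV 70–85%: Coastal S&L 93/220 = 42.3%, FirstBank 129/384 = 33.6% → Coastal S&L
LTV over 85%: Coastal S&L 477/1328 = 35.9%, FirstBank 12/50 = 24.0% → Coastal S&L
LTV under 70%: Coastal S&L 48/73 = 65.8%, FirstBank 675/1173 = 57.5% → Coastal S&L
Overall: Coastal S&L 618/1621 = 38.1%, FirstBank 816/1607 = 50.8% → FirstBank
Coastal S&L wins each loan-to-value group but FirstBank wins overall — the comparison reverses. Coastal S&L's loans skew toward LTV over 85%, which has a lower base rate.

No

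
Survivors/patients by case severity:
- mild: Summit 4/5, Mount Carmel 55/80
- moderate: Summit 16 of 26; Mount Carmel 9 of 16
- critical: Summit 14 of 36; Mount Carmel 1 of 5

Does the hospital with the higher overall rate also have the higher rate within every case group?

No

Mild: Summit 4/5 = 80.0%, Mount Carmel 55/80 = 68.8% → Summit
Moderate: Summit 16/26 = 61.5%, Mount Carmel 9/16 = 56.2% → Summit
Critical: Summit 14/36 = 38.9%, Mount Carmel 1/5 = 20.0% → Summit
Overall: Summit 34/67 = 50.7%, Mount Carmel 65/101 = 64.4% → Mount Carmel
Summit wins each case group but Mount Carmel wins overall — the comparison reverses. Summit's patients skew toward critical, which has a lower base rate.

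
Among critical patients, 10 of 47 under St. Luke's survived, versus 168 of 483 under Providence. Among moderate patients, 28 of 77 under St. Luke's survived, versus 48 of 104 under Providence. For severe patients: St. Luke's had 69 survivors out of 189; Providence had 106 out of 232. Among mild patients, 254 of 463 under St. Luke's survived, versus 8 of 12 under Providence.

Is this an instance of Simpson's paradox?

Critical: St. Luke's 10/47 = 21.3%, Providence 168/483 = 34.8% → Providence
Moderate: St. Luke's 28/77 = 36.4%, Providence 48/104 = 46.2% → Providence
Severe: St. Luke's 69/189 = 36.5%, Providence 106/232 = 45.7% → Providence
Mild: St. Luke's 254/463 = 54.9%, Providence 8/12 = 66.7% → Providence
Overall: St. Luke's 361/776 = 46.5%, Providence 330/831 = 39.7% → St. Luke's
Providence wins each case group but St. Luke's wins overall — the comparison reverses. Providence's patients skew toward critical, which has a lower base rate.

Yes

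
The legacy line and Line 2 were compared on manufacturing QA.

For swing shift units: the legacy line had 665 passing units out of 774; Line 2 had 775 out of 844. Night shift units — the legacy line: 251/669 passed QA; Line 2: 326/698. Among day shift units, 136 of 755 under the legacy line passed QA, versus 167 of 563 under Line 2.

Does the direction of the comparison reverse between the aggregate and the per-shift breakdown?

Swing shift: the legacy line 665/774 = 85.9%, Line 2 775/844 = 91.8% → Line 2
Night shift: the legacy line 251/669 = 37.5%, Line 2 326/698 = 46.7% → Line 2
Day shift: the legacy line 136/755 = 18.0%, Line 2 167/563 = 29.7% → Line 2
Overall: the legacy line 1052/2198 = 47.9%, Line 2 1268/2105 = 60.2% → Line 2
Line 2 wins overall and in every shift group — no reversal.

No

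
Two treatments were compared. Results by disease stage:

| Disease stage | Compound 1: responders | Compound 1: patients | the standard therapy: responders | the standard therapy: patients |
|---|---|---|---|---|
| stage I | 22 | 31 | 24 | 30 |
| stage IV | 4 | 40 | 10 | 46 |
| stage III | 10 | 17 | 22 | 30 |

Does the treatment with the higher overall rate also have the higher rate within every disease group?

Yes

Stage I: Compound 1 22/31 = 71.0%, the standard therapy 24/30 = 80.0% → the standard therapy
Stage IV: Compound 1 4/40 = 10.0%, the standard therapy 10/46 = 21.7% → the standard therapy
Stage III: Compound 1 10/17 = 58.8%, the standard therapy 22/30 = 73.3% → the standard therapy
Overall: Compound 1 36/88 = 40.9%, the standard therapy 56/106 = 52.8% → the standard therapy
The standard therapy wins overall and in every disease group — no reversal.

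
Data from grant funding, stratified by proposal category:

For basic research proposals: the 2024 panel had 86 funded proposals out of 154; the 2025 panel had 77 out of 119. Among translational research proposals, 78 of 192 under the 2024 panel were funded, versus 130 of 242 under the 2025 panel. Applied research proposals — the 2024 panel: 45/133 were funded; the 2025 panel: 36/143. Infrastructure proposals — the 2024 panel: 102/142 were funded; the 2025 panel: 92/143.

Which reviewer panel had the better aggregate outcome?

Basic research: the 2024 panel 86/154 = 55.8%, the 2025 panel 77/119 = 64.7% → the 2025 panel
Translational research: the 2024 panel 78/192 = 40.6%, the 2025 panel 130/242 = 53.7% → the 2025 panel
Applied research: the 2024 panel 45/133 = 33.8%, the 2025 panel 36/143 = 25.2% → the 2024 panel
Infrastructure: the 2024 panel 102/142 = 71.8%, the 2025 panel 92/143 = 64.3% → the 2024 panel
Overall: the 2024 panel 311/621 = 50.1%, the 2025 panel 335/647 = 51.8% → the 2025 panel
(Neither sweeps every proposal group, but the 2025 panel has the higher pooled rate.)

the 2025 panel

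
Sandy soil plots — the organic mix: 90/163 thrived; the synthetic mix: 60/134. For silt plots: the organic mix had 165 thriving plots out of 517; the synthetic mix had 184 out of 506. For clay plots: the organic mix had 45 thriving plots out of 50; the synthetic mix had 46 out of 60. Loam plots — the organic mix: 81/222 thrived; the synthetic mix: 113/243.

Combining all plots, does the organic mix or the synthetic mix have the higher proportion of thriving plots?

Sandy soil: the organic mix 90/163 = 55.2%, the synthetic mix 60/134 = 44.8% → the organic mix
Silt: the organic mix 165/517 = 31.9%, the synthetic mix 184/506 = 36.4% → the synthetic mix
Clay: the organic mix 45/50 = 90.0%, the synthetic mix 46/60 = 76.7% → the organic mix
Loam: the organic mix 81/222 = 36.5%, the synthetic mix 113/243 = 46.5% → the synthetic mix
Overall: the organic mix 381/952 = 40.0%, the synthetic mix 403/943 = 42.7% → the synthetic mix
(Neither sweeps every soil group, but the synthetic mix has the higher pooled rate.)

the synthetic mix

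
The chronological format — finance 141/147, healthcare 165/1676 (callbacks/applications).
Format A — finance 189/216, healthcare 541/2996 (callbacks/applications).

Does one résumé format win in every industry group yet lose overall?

Finance: the chronological format 141/147 = 95.9%, Format A 189/216 = 87.5% → the chronological format
Healthcare: the chronological format 165/1676 = 9.8%, Format A 541/2996 = 18.1% → Format A
Overall: the chronological format 306/1823 = 16.8%, Format A 730/3212 = 22.7% → Format A
Neither sweeps: the chronological format wins 1 of 2 groups, Format A wins 1. Format A wins overall but not every group — no Simpson reversal.

No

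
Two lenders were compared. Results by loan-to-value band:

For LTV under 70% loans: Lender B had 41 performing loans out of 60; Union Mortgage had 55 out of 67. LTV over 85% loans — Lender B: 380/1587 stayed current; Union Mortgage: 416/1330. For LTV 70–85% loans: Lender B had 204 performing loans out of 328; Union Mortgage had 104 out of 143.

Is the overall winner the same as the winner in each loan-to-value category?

LTV under 70%: Lender B 41/60 = 68.3%, Union Mortgage 55/67 = 82.1% → Union Mortgage
LTV over 85%: Lender B 380/1587 = 23.9%, Union Mortgage 416/1330 = 31.3% → Union Mortgage
LTV 70–85%: Lender B 204/328 = 62.2%, Union Mortgage 104/143 = 72.7% → Union Mortgage
Overall: Lender B 625/1975 = 31.6%, Union Mortgage 575/1540 = 37.3% → Union Mortgage
Union Mortgage wins overall and in every loan-to-value group — no reversal.

Yes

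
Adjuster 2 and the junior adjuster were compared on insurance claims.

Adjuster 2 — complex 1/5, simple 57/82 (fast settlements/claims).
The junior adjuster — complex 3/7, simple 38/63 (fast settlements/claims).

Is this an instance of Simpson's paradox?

No

Complex: Adjuster 2 1/5 = 20.0%, the junior adjuster 3/7 = 42.9% → the junior adjuster
Simple: Adjuster 2 57/82 = 69.5%, the junior adjuster 38/63 = 60.3% → Adjuster 2
Overall: Adjuster 2 58/87 = 66.7%, the junior adjuster 41/70 = 58.6% → Adjuster 2
Neither sweeps: Adjuster 2 wins 1 of 2 groups, the junior adjuster wins 1. Adjuster 2 wins overall but not every group — no Simpson reversal.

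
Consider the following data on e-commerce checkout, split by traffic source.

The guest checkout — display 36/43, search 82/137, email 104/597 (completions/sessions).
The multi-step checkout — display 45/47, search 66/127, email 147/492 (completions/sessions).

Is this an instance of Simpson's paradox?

Display: the guest checkout 36/43 = 83.7%, the multi-step checkout 45/47 = 95.7% → the multi-step checkout
Search: the guest checkout 82/137 = 59.9%, the multi-step checkout 66/127 = 52.0% → the guest checkout
Email: the guest checkout 104/597 = 17.4%, the multi-step checkout 147/492 = 29.9% → the multi-step checkout
Overall: the guest checkout 222/777 = 28.6%, the multi-step checkout 258/666 = 38.7% → the multi-step checkout
Neither sweeps: the guest checkout wins 1 of 3 groups, the multi-step checkout wins 2. The multi-step checkout wins overall but not every group — no Simpson reversal.

No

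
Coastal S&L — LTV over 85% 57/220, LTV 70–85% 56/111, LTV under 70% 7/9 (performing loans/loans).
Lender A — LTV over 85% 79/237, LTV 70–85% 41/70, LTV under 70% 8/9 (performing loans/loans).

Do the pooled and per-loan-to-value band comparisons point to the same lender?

Yes

LTV over 85%: Coastal S&L 57/220 = 25.9%, Lender A 79/237 = 33.3% → Lender A
LTV 70–85%: Coastal S&L 56/111 = 50.5%, Lender A 41/70 = 58.6% → Lender A
LTV under 70%: Coastal S&L 7/9 = 77.8%, Lender A 8/9 = 88.9% → Lender A
Overall: Coastal S&L 120/340 = 35.3%, Lender A 128/316 = 40.5% → Lender A
Lender A wins overall and in every loan-to-value group — no reversal.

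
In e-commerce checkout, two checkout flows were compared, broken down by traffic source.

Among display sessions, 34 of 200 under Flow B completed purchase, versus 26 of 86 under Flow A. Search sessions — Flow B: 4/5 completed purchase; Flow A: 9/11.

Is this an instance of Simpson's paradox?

No

Display: Flow B 34/200 = 17.0%, Flow A 26/86 = 30.2% → Flow A
Search: Flow B 4/5 = 80.0%, Flow A 9/11 = 81.8% → Flow A
Overall: Flow B 38/205 = 18.5%, Flow A 35/97 = 36.1% → Flow A
Flow A wins overall and in every traffic group — no reversal.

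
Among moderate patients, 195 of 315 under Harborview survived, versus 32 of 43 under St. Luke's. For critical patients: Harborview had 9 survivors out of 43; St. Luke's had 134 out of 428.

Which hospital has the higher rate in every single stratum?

St. Luke's

Moderate: Harborview 195/315 = 61.9%, St. Luke's 32/43 = 74.4% → St. Luke's
Critical: Harborview 9/43 = 20.9%, St. Luke's 134/428 = 31.3% → St. Luke's
St. Luke's has the higher rate in both groups.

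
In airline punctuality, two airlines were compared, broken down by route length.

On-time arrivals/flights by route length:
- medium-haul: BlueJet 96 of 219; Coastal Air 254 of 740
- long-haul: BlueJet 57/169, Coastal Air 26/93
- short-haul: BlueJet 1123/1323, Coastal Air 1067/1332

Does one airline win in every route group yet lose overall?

Medium-haul: BlueJet 96/219 = 43.8%, Coastal Air 254/740 = 34.3% → BlueJet
Long-haul: BlueJet 57/169 = 33.7%, Coastal Air 26/93 = 28.0% → BlueJet
Short-haul: BlueJet 1123/1323 = 84.9%, Coastal Air 1067/1332 = 80.1% → BlueJet
Overall: BlueJet 1276/1711 = 74.6%, Coastal Air 1347/2165 = 62.2% → BlueJet
BlueJet wins overall and in every route group — no reversal.

No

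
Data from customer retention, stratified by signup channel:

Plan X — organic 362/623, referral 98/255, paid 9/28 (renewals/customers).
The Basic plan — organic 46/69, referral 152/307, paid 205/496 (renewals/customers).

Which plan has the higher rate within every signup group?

Organic: Plan X 362/623 = 58.1%, the Basic plan 46/69 = 66.7% → the Basic plan
Referral: Plan X 98/255 = 38.4%, the Basic plan 152/307 = 49.5% → the Basic plan
Paid: Plan X 9/28 = 32.1%, the Basic plan 205/496 = 41.3% → the Basic plan
The Basic plan has the higher rate in all 3 groups.

the Basic plan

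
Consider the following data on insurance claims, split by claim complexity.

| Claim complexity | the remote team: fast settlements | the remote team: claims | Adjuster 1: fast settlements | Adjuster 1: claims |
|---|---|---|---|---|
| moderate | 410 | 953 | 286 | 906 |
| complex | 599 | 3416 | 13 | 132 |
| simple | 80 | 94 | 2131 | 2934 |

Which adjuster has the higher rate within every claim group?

the remote team

Moderate: the remote team 410/953 = 43.0%, Adjuster 1 286/906 = 31.6% → the remote team
Complex: the remote team 599/3416 = 17.5%, Adjuster 1 13/132 = 9.8% → the remote team
Simple: the remote team 80/94 = 85.1%, Adjuster 1 2131/2934 = 72.6% → the remote team
The remote team has the higher rate in all 3 groups.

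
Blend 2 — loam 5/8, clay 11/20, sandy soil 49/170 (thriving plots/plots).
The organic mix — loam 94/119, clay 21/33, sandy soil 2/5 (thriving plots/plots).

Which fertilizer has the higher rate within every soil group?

the organic mix

Loam: Blend 2 5/8 = 62.5%, the organic mix 94/119 = 79.0% → the organic mix
Clay: Blend 2 11/20 = 55.0%, the organic mix 21/33 = 63.6% → the organic mix
Sandy soil: Blend 2 49/170 = 28.8%, the organic mix 2/5 = 40.0% → the organic mix
The organic mix has the higher rate in all 3 groups.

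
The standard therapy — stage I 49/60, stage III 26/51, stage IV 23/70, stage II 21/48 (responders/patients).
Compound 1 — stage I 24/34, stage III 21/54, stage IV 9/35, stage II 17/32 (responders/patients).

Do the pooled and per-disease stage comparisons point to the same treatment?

Stage I: the standard therapy 49/60 = 81.7%, Compound 1 24/34 = 70.6% → the standard therapy
Stage III: the standard therapy 26/51 = 51.0%, Compound 1 21/54 = 38.9% → the standard therapy
Stage IV: the standard therapy 23/70 = 32.9%, Compound 1 9/35 = 25.7% → the standard therapy
Stage II: the standard therapy 21/48 = 43.8%, Compound 1 17/32 = 53.1% → Compound 1
Overall: the standard therapy 119/229 = 52.0%, Compound 1 71/155 = 45.8% → the standard therapy
Neither sweeps: the standard therapy wins 3 of 4 groups, Compound 1 wins 1. The standard therapy wins overall but not every group — no Simpson reversal.

No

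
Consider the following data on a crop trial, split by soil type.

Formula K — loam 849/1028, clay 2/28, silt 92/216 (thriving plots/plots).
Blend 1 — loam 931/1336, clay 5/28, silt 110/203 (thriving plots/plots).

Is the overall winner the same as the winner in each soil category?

Loam: Formula K 849/1028 = 82.6%, Blend 1 931/1336 = 69.7% → Formula K
Clay: Formula K 2/28 = 7.1%, Blend 1 5/28 = 17.9% → Blend 1
Silt: Formula K 92/216 = 42.6%, Blend 1 110/203 = 54.2% → Blend 1
Overall: Formula K 943/1272 = 74.1%, Blend 1 1046/1567 = 66.8% → Formula K
Neither sweeps: Formula K wins 1 of 3 groups, Blend 1 wins 2. Formula K wins overall but not every group — no Simpson reversal.

No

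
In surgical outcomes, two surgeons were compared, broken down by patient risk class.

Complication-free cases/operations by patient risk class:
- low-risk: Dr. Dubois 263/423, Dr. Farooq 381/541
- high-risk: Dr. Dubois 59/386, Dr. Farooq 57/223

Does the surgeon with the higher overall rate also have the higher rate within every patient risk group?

Low-risk: Dr. Dubois 263/423 = 62.2%, Dr. Farooq 381/541 = 70.4% → Dr. Farooq
High-risk: Dr. Dubois 59/386 = 15.3%, Dr. Farooq 57/223 = 25.6% → Dr. Farooq
Overall: Dr. Dubois 322/809 = 39.8%, Dr. Farooq 438/764 = 57.3% → Dr. Farooq
Dr. Farooq wins overall and in every patient risk group — no reversal.

Yes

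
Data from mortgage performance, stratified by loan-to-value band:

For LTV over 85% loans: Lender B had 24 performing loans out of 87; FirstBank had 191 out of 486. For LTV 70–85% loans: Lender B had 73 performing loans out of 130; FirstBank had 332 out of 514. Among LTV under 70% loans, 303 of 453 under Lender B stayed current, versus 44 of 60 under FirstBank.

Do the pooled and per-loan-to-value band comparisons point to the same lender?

LTV over 85%: Lender B 24/87 = 27.6%, FirstBank 191/486 = 39.3% → FirstBank
LTV 70–85%: Lender B 73/130 = 56.2%, FirstBank 332/514 = 64.6% → FirstBank
LTV under 70%: Lender B 303/453 = 66.9%, FirstBank 44/60 = 73.3% → FirstBank
Overall: Lender B 400/670 = 59.7%, FirstBank 567/1060 = 53.5% → Lender B
FirstBank wins each loan-to-value group but Lender B wins overall — the comparison reverses. FirstBank's loans skew toward LTV over 85%, which has a lower base rate.

No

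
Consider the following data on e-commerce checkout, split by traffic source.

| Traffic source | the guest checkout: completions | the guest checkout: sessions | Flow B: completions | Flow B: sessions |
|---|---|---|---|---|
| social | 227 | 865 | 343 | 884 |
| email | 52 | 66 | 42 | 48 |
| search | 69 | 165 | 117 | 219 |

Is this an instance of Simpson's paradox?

Social: the guest checkout 227/865 = 26.2%, Flow B 343/884 = 38.8% → Flow B
Email: the guest checkout 52/66 = 78.8%, Flow B 42/48 = 87.5% → Flow B
Search: the guest checkout 69/165 = 41.8%, Flow B 117/219 = 53.4% → Flow B
Overall: the guest checkout 348/1096 = 31.8%, Flow B 502/1151 = 43.6% → Flow B
Flow B wins overall and in every traffic group — no reversal.

No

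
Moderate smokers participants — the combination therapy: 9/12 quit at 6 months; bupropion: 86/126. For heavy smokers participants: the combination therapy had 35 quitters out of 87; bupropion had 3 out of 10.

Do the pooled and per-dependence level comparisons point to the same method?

Moderate smokers: the combination therapy 9/12 = 75.0%, bupropion 86/126 = 68.3% → the combination therapy
Heavy smokers: the combination therapy 35/87 = 40.2%, bupropion 3/10 = 30.0% → the combination therapy
Overall: the combination therapy 44/99 = 44.4%, bupropion 89/136 = 65.4% → bupropion
The combination therapy wins each dependence group but bupropion wins overall — the comparison reverses. The combination therapy's participants skew toward heavy smokers, which has a lower base rate.

No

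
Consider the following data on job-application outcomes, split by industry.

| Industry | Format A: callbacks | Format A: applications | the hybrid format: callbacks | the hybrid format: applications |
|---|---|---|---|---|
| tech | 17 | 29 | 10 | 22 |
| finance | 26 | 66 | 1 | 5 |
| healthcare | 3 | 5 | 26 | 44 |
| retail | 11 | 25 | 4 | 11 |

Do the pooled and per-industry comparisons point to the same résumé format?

Tech: Format A 17/29 = 58.6%, the hybrid format 10/22 = 45.5% → Format A
Finance: Format A 26/66 = 39.4%, the hybrid format 1/5 = 20.0% → Format A
Healthcare: Format A 3/5 = 60.0%, the hybrid format 26/44 = 59.1% → Format A
Retail: Format A 11/25 = 44.0%, the hybrid format 4/11 = 36.4% → Format A
Overall: Format A 57/125 = 45.6%, the hybrid format 41/82 = 50.0% → the hybrid format
Format A wins each industry group but the hybrid format wins overall — the comparison reverses. Format A's applications skew toward finance, which has a lower base rate.

No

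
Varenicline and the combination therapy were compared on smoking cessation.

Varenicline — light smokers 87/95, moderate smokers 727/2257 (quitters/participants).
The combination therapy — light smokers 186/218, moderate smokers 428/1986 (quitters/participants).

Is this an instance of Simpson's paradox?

No

Light smokers: varenicline 87/95 = 91.6%, the combination therapy 186/218 = 85.3% → varenicline
Moderate smokers: varenicline 727/2257 = 32.2%, the combination therapy 428/1986 = 21.6% → varenicline
Overall: varenicline 814/2352 = 34.6%, the combination therapy 614/2204 = 27.9% → varenicline
Varenicline wins overall and in every dependence group — no reversal.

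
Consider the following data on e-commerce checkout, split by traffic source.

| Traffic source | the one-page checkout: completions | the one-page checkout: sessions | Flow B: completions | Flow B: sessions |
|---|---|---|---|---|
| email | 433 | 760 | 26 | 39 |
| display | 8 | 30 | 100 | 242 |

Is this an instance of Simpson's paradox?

Email: the one-page checkout 433/760 = 57.0%, Flow B 26/39 = 66.7% → Flow B
Display: the one-page checkout 8/30 = 26.7%, Flow B 100/242 = 41.3% → Flow B
Overall: the one-page checkout 441/790 = 55.8%, Flow B 126/281 = 44.8% → the one-page checkout
Flow B wins each traffic group but the one-page checkout wins overall — the comparison reverses. Flow B's sessions skew toward display, which has a lower base rate.

Yes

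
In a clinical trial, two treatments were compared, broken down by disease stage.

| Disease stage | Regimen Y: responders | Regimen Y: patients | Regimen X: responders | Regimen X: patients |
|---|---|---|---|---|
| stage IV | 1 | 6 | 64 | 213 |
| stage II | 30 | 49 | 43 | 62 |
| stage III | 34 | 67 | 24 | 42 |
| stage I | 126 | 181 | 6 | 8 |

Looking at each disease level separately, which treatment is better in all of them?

Stage IV: Regimen Y 1/6 = 16.7%, Regimen X 64/213 = 30.0% → Regimen X
Stage II: Regimen Y 30/49 = 61.2%, Regimen X 43/62 = 69.4% → Regimen X
Stage III: Regimen Y 34/67 = 50.7%, Regimen X 24/42 = 57.1% → Regimen X
Stage I: Regimen Y 126/181 = 69.6%, Regimen X 6/8 = 75.0% → Regimen X
Regimen X has the higher rate in all 4 groups.

Regimen X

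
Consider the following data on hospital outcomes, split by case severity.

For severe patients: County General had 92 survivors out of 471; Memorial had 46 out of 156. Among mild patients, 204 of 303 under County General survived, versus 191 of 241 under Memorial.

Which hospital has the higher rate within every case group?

Memorial

Severe: County General 92/471 = 19.5%, Memorial 46/156 = 29.5% → Memorial
Mild: County General 204/303 = 67.3%, Memorial 191/241 = 79.3% → Memorial
Memorial has the higher rate in both groups.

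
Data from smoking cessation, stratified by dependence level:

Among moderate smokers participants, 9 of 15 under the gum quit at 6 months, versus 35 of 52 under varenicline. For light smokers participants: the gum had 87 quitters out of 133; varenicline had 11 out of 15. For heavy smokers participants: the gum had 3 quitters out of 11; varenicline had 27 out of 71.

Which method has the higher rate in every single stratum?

Moderate smokers: the gum 9/15 = 60.0%, varenicline 35/52 = 67.3% → varenicline
Light smokers: the gum 87/133 = 65.4%, varenicline 11/15 = 73.3% → varenicline
Heavy smokers: the gum 3/11 = 27.3%, varenicline 27/71 = 38.0% → varenicline
Varenicline has the higher rate in all 3 groups.

varenicline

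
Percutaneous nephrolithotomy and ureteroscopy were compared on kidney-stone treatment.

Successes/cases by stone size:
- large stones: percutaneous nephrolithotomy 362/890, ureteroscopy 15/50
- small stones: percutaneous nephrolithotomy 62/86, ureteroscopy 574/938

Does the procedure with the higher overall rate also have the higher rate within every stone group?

Large stones: percutaneous nephrolithotomy 362/890 = 40.7%, ureteroscopy 15/50 = 30.0% → percutaneous nephrolithotomy
Small stones: percutaneous nephrolithotomy 62/86 = 72.1%, ureteroscopy 574/938 = 61.2% → percutaneous nephrolithotomy
Overall: percutaneous nephrolithotomy 424/976 = 43.4%, ureteroscopy 589/988 = 59.6% → ureteroscopy
Percutaneous nephrolithotomy wins each stone group but ureteroscopy wins overall — the comparison reverses. Percutaneous nephrolithotomy's cases skew toward large stones, which has a lower base rate.

No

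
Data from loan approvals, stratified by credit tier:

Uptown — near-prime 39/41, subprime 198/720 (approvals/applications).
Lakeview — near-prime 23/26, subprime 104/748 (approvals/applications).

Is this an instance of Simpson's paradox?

Near-prime: Uptown 39/41 = 95.1%, Lakeview 23/26 = 88.5% → Uptown
Subprime: Uptown 198/720 = 27.5%, Lakeview 104/748 = 13.9% → Uptown
Overall: Uptown 237/761 = 31.1%, Lakeview 127/774 = 16.4% → Uptown
Uptown wins overall and in every credit group — no reversal.

No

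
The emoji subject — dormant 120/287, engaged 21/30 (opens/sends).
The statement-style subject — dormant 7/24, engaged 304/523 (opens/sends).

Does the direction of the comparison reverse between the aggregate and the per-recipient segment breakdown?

Yes

Dormant: the emoji subject 120/287 = 41.8%, the statement-style subject 7/24 = 29.2% → the emoji subject
Engaged: the emoji subject 21/30 = 70.0%, the statement-style subject 304/523 = 58.1% → the emoji subject
Overall: the emoji subject 141/317 = 44.5%, the statement-style subject 311/547 = 56.9% → the statement-style subject
The emoji subject wins each recipient group but the statement-style subject wins overall — the comparison reverses. The emoji subject's sends skew toward dormant, which has a lower base rate.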